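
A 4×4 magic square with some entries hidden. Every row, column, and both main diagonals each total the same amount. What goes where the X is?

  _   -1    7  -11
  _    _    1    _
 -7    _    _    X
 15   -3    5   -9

17

Row 4 is complete and sums to 8; that is the magic constant.
Using row 1: -1 + 7 + (-11) + ? → (1,1) = 8 − (-5) = 13.
Column 1 must total 8; the given cells sum to 21, so (2,1) = -13.
Column 3: 7 + 1 + 5 + ? = 8, so (3,3) = -5.
Main diagonal needs 8; the known cells sum to -1, so (2,2) = 9.
Using anti-diagonal: -11 + 1 + 15 + ? → (3,2) = 8 − 5 = 3.
Using row 2: -13 + 9 + 1 + ? → (2,4) = 8 − (-3) = 11.
The remaining cell in row 3 is (3,4) = 8 − (-9) = 17.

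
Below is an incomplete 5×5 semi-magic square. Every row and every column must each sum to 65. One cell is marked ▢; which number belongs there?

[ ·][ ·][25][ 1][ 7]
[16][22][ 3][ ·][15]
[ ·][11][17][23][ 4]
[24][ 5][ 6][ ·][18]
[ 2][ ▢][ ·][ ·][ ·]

8

The remaining cell in row 2 is (2,4) = 65 − 56 = 9.
The remaining cell in row 3 is (3,1) = 65 − 55 = 10.
From row 4, 65 − (24 + 5 + 6 + 18) gives (4,4) = 12.
Column 1 must total 65; the given cells sum to 52, so (1,1) = 13.
The remaining cell in column 3 is (5,3) = 65 − 51 = 14.
Column 4 needs 65; the known cells sum to 45, so (5,4) = 20.
From column 5, 65 − (7 + 15 + 4 + 18) gives (5,5) = 21.
Using row 1: 13 + 25 + 1 + 7 + ? → (1,2) = 65 − 46 = 19.
Using row 5: 2 + 14 + 20 + 21 + ? → (5,2) = 65 − 57 = 8.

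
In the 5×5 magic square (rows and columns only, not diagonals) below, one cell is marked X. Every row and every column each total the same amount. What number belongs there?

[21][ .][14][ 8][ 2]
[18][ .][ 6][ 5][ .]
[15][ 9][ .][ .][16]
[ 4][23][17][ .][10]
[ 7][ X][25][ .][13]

1

Column 1 is complete and sums to 65; that is the magic constant.
Using row 1: 21 + 14 + 8 + 2 + ? → (1,2) = 65 − 45 = 20.
Row 4: 4 + 23 + 17 + 10 + ? = 65, so (4,4) = 11.
Column 3 must total 65; the given cells sum to 62, so (3,3) = 3.
From column 5, 65 − (2 + 16 + 10 + 13) gives (2,5) = 24.
Using row 2: 18 + 6 + 5 + 24 + ? → (2,2) = 65 − 53 = 12.
Row 3 must total 65; the given cells sum to 43, so (3,4) = 22.
From column 2, 65 − (20 + 12 + 9 + 23) gives (5,2) = 1.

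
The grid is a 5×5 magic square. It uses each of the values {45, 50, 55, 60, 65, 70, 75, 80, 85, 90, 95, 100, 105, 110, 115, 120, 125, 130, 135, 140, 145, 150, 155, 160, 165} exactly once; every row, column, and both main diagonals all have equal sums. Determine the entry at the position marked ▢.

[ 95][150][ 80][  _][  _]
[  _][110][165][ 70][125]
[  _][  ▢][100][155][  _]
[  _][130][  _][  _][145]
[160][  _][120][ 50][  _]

45

The 25 entries sum to 2625, so each line sums to 2625/5 = 525.
Row 2 needs 525; the known cells sum to 470, so (2,1) = 55.
Using column 3: 80 + 165 + 100 + 120 + ? → (4,3) = 525 − 465 = 60.
Anti-diagonal: 70 + 100 + 130 + 160 + ? = 525, so (1,5) = 65.
Row 1 must total 525; the given cells sum to 390, so (1,4) = 135.
From column 4, 525 − (135 + 70 + 155 + 50) gives (4,4) = 115.
Main diagonal needs 525; the known cells sum to 420, so (5,5) = 105.
Row 4: 130 + 60 + 115 + 145 + ? = 525, so (4,1) = 75.
Row 5 must total 525; the given cells sum to 435, so (5,2) = 90.
Column 1: 95 + 55 + 75 + 160 + ? = 525, so (3,1) = 140.
Column 2: 150 + 110 + 130 + 90 + ? = 525, so (3,2) = 45.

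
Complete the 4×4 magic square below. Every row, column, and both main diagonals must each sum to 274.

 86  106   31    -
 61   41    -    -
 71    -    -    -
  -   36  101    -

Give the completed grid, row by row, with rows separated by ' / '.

The remaining cell in row 1 is (1,4) = 274 − 223 = 51.
From column 1, 274 − (86 + 61 + 71) gives (4,1) = 56.
Column 2 must total 274; the given cells sum to 183, so (3,2) = 91.
From anti-diagonal, 274 − (51 + 91 + 56) gives (2,3) = 76.
The remaining cell in row 2 is (2,4) = 274 − 178 = 96.
Row 4 needs 274; the known cells sum to 193, so (4,4) = 81.
Column 3 must total 274; the given cells sum to 208, so (3,3) = 66.
The remaining cell in column 4 is (3,4) = 274 − 228 = 46.

86 106 31 51 / 61 41 76 96 / 71 91 66 46 / 56 36 101 81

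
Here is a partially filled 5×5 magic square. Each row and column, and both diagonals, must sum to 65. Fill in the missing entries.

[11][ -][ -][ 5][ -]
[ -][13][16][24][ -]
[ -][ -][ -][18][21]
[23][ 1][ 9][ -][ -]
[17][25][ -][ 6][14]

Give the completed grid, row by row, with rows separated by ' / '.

Using row 5: 17 + 25 + 6 + 14 + ? → (5,3) = 65 − 62 = 3.
Column 4: 5 + 24 + 18 + 6 + ? = 65, so (4,4) = 12.
Main diagonal needs 65; the known cells sum to 50, so (3,3) = 15.
Using anti-diagonal: 24 + 15 + 1 + 17 + ? → (1,5) = 65 − 57 = 8.
Using row 4: 23 + 1 + 9 + 12 + ? → (4,5) = 65 − 45 = 20.
From column 3, 65 − (16 + 15 + 9 + 3) gives (1,3) = 22.
Using column 5: 8 + 21 + 20 + 14 + ? → (2,5) = 65 − 63 = 2.
Using row 1: 11 + 22 + 5 + 8 + ? → (1,2) = 65 − 46 = 19.
Row 2 needs 65; the known cells sum to 55, so (2,1) = 10.
Column 1 must total 65; the given cells sum to 61, so (3,1) = 4.
From column 2, 65 − (19 + 13 + 1 + 25) gives (3,2) = 7.

11 19 22 5 8 / 10 13 16 24 2 / 4 7 15 18 21 / 23 1 9 12 20 / 17 25 3 6 14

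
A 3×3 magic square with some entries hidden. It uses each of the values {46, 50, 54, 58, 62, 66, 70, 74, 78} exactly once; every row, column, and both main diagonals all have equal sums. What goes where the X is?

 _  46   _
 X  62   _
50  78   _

70

The 9 entries sum to 558, so each line sums to 558/3 = 186.
Row 3: 50 + 78 + ? = 186, so (3,3) = 58.
Using main diagonal: 62 + 58 + ? → (1,1) = 186 − 120 = 66.
From anti-diagonal, 186 − (62 + 50) gives (1,3) = 74.
Using column 1: 66 + 50 + ? → (2,1) = 186 − 116 = 70.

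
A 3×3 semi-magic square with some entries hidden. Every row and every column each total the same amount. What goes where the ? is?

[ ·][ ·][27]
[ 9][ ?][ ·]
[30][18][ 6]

24

Row 3 is complete and sums to 54; that is the magic constant.
The remaining cell in column 1 is (1,1) = 54 − 39 = 15.
From column 3, 54 − (27 + 6) gives (2,3) = 21.
From row 1, 54 − (15 + 27) gives (1,2) = 12.
Row 2 needs 54; the known cells sum to 30, so (2,2) = 24.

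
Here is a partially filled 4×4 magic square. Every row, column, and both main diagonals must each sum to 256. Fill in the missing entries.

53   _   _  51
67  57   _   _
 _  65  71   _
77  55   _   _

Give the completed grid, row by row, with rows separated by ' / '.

53 79 73 51 / 67 57 63 69 / 59 65 71 61 / 77 55 49 75

Using column 1: 53 + 67 + 77 + ? → (3,1) = 256 − 197 = 59.
The remaining cell in column 2 is (1,2) = 256 − 177 = 79.
Using main diagonal: 53 + 57 + 71 + ? → (4,4) = 256 − 181 = 75.
Anti-diagonal must total 256; the given cells sum to 193, so (2,3) = 63.
From row 1, 256 − (53 + 79 + 51) gives (1,3) = 73.
Row 2 must total 256; the given cells sum to 187, so (2,4) = 69.
Row 3: 59 + 65 + 71 + ? = 256, so (3,4) = 61.
From row 4, 256 − (77 + 55 + 75) gives (4,3) = 49.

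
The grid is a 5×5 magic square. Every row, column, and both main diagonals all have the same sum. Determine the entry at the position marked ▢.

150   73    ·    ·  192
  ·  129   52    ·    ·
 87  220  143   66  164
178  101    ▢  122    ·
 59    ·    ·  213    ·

199

Row 3 is complete and sums to 680; that is the magic constant.
Using column 1: 150 + 87 + 178 + 59 + ? → (2,1) = 680 − 474 = 206.
Column 2: 73 + 129 + 220 + 101 + ? = 680, so (5,2) = 157.
The remaining cell in main diagonal is (5,5) = 680 − 544 = 136.
Anti-diagonal must total 680; the given cells sum to 495, so (2,4) = 185.
Using row 2: 206 + 129 + 52 + 185 + ? → (2,5) = 680 − 572 = 108.
Row 5: 59 + 157 + 213 + 136 + ? = 680, so (5,3) = 115.
Using column 4: 185 + 66 + 122 + 213 + ? → (1,4) = 680 − 586 = 94.
Column 5: 192 + 108 + 164 + 136 + ? = 680, so (4,5) = 80.
Row 1: 150 + 73 + 94 + 192 + ? = 680, so (1,3) = 171.
Row 4: 178 + 101 + 122 + 80 + ? = 680, so (4,3) = 199.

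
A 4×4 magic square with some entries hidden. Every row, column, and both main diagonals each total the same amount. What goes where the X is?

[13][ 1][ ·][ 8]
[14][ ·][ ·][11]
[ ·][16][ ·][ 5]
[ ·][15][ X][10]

6

Column 4 is complete and sums to 34; that is the magic constant.
From row 1, 34 − (13 + 1 + 8) gives (1,3) = 12.
Column 2 must total 34; the given cells sum to 32, so (2,2) = 2.
The remaining cell in main diagonal is (3,3) = 34 − 25 = 9.
From row 2, 34 − (14 + 2 + 11) gives (2,3) = 7.
The remaining cell in row 3 is (3,1) = 34 − 30 = 4.
Column 1: 13 + 14 + 4 + ? = 34, so (4,1) = 3.
Column 3 needs 34; the known cells sum to 28, so (4,3) = 6.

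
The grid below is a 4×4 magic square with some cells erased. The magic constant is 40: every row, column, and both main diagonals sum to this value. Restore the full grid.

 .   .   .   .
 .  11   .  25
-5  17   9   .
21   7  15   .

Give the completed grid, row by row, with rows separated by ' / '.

The remaining cell in row 3 is (3,4) = 40 − 21 = 19.
Row 4 needs 40; the known cells sum to 43, so (4,4) = -3.
Column 2 needs 40; the known cells sum to 35, so (1,2) = 5.
Column 4: 25 + 19 + (-3) + ? = 40, so (1,4) = -1.
Main diagonal: 11 + 9 + (-3) + ? = 40, so (1,1) = 23.
Anti-diagonal must total 40; the given cells sum to 37, so (2,3) = 3.
Row 1 needs 40; the known cells sum to 27, so (1,3) = 13.
Row 2 needs 40; the known cells sum to 39, so (2,1) = 1.

23 5 13 -1 / 1 11 3 25 / -5 17 9 19 / 21 7 15 -3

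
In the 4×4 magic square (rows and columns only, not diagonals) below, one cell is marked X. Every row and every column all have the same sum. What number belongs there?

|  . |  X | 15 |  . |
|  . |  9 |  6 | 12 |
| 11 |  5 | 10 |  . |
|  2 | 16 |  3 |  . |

Column 3 is complete and sums to 34; that is the magic constant.
Row 2 must total 34; the given cells sum to 27, so (2,1) = 7.
Row 3 needs 34; the known cells sum to 26, so (3,4) = 8.
Row 4 needs 34; the known cells sum to 21, so (4,4) = 13.
Column 1 needs 34; the known cells sum to 20, so (1,1) = 14.
Using column 2: 9 + 5 + 16 + ? → (1,2) = 34 − 30 = 4.

4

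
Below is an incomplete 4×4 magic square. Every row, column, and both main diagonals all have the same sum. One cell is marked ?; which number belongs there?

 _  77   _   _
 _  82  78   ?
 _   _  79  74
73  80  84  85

75

Row 4 is complete and sums to 322; that is the magic constant.
From column 2, 322 − (77 + 82 + 80) gives (3,2) = 83.
Column 3 must total 322; the given cells sum to 241, so (1,3) = 81.
The remaining cell in main diagonal is (1,1) = 322 − 246 = 76.
Anti-diagonal needs 322; the known cells sum to 234, so (1,4) = 88.
Row 3 must total 322; the given cells sum to 236, so (3,1) = 86.
The remaining cell in column 1 is (2,1) = 322 − 235 = 87.
Column 4 must total 322; the given cells sum to 247, so (2,4) = 75.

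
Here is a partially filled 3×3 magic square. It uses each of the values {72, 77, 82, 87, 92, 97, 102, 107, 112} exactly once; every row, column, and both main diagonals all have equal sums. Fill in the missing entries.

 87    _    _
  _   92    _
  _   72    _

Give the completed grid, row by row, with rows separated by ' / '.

The 9 entries sum to 828, so each line sums to 828/3 = 276.
Using column 2: 92 + 72 + ? → (1,2) = 276 − 164 = 112.
From main diagonal, 276 − (87 + 92) gives (3,3) = 97.
Row 1: 87 + 112 + ? = 276, so (1,3) = 77.
Row 3: 72 + 97 + ? = 276, so (3,1) = 107.
Using column 1: 87 + 107 + ? → (2,1) = 276 − 194 = 82.
Column 3: 77 + 97 + ? = 276, so (2,3) = 102.

87 112 77 / 82 92 102 / 107 72 97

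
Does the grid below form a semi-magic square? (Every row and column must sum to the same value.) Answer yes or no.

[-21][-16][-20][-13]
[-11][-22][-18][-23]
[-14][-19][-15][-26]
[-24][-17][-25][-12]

No — row 3 sums to -74 but column 3 sums to -78.

Row 1: -21 + (-16) + (-20) + (-13) = -70.
Row 2: -11 + (-22) + (-18) + (-23) = -74.
Row 3: -14 + (-19) + (-15) + (-26) = -74.
Row 4: -24 + (-17) + (-25) + (-12) = -78.
Column 1: -21 + (-11) + (-14) + (-24) = -70.
Column 2: -16 + (-22) + (-19) + (-17) = -74.
Column 3: -20 + (-18) + (-15) + (-25) = -78.
Column 4: -13 + (-23) + (-26) + (-12) = -74.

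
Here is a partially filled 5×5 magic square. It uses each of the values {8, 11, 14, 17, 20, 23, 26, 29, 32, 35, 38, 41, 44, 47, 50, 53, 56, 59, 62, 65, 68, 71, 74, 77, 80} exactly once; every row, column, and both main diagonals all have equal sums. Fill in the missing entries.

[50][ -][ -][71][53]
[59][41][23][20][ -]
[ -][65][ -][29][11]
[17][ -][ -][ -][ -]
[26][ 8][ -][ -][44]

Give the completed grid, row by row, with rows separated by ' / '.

50 32 14 71 53 / 59 41 23 20 77 / 68 65 47 29 11 / 17 74 56 38 35 / 26 8 80 62 44

The 25 entries sum to 1100, so each line sums to 1100/5 = 220.
Row 2 must total 220; the given cells sum to 143, so (2,5) = 77.
Column 1: 50 + 59 + 17 + 26 + ? = 220, so (3,1) = 68.
Column 5: 53 + 77 + 11 + 44 + ? = 220, so (4,5) = 35.
Row 3 must total 220; the given cells sum to 173, so (3,3) = 47.
Main diagonal needs 220; the known cells sum to 182, so (4,4) = 38.
Anti-diagonal: 53 + 20 + 47 + 26 + ? = 220, so (4,2) = 74.
Row 4 must total 220; the given cells sum to 164, so (4,3) = 56.
Using column 2: 41 + 65 + 74 + 8 + ? → (1,2) = 220 − 188 = 32.
Column 4 must total 220; the given cells sum to 158, so (5,4) = 62.
Using row 1: 50 + 32 + 71 + 53 + ? → (1,3) = 220 − 206 = 14.
Row 5 needs 220; the known cells sum to 140, so (5,3) = 80.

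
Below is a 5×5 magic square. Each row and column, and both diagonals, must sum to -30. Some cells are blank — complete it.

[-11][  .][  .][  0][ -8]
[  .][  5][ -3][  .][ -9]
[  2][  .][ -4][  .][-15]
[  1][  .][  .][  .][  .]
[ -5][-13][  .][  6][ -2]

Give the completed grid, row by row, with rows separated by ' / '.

-11 -14 3 0 -8 / -17 5 -3 -6 -9 / 2 -1 -4 -12 -15 / 1 -7 -10 -18 4 / -5 -13 -16 6 -2

Row 5 must total -30; the given cells sum to -14, so (5,3) = -16.
Column 1 needs -30; the known cells sum to -13, so (2,1) = -17.
Column 5: -8 + (-9) + (-15) + (-2) + ? = -30, so (4,5) = 4.
The remaining cell in main diagonal is (4,4) = -30 − (-12) = -18.
Using row 2: -17 + 5 + (-3) + (-9) + ? → (2,4) = -30 − (-24) = -6.
Column 4: 0 + (-6) + (-18) + 6 + ? = -30, so (3,4) = -12.
The remaining cell in anti-diagonal is (4,2) = -30 − (-23) = -7.
Using row 3: 2 + (-4) + (-12) + (-15) + ? → (3,2) = -30 − (-29) = -1.
Row 4: 1 + (-7) + (-18) + 4 + ? = -30, so (4,3) = -10.
Using column 2: 5 + (-1) + (-7) + (-13) + ? → (1,2) = -30 − (-16) = -14.
From column 3, -30 − (-3 + (-4) + (-10) + (-16)) gives (1,3) = 3.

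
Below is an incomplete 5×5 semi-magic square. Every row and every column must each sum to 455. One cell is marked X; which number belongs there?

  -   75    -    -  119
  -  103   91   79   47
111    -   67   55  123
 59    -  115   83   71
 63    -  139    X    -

107

Row 2 needs 455; the known cells sum to 320, so (2,1) = 135.
The remaining cell in row 3 is (3,2) = 455 − 356 = 99.
Row 4 must total 455; the given cells sum to 328, so (4,2) = 127.
Using column 1: 135 + 111 + 59 + 63 + ? → (1,1) = 455 − 368 = 87.
Using column 2: 75 + 103 + 99 + 127 + ? → (5,2) = 455 − 404 = 51.
From column 3, 455 − (91 + 67 + 115 + 139) gives (1,3) = 43.
Using column 5: 119 + 47 + 123 + 71 + ? → (5,5) = 455 − 360 = 95.
Row 1 needs 455; the known cells sum to 324, so (1,4) = 131.
Using row 5: 63 + 51 + 139 + 95 + ? → (5,4) = 455 − 348 = 107.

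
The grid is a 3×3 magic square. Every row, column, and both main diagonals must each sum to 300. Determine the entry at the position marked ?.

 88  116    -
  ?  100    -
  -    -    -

The remaining cell in row 1 is (1,3) = 300 − 204 = 96.
Using column 2: 116 + 100 + ? → (3,2) = 300 − 216 = 84.
Using main diagonal: 88 + 100 + ? → (3,3) = 300 − 188 = 112.
Using anti-diagonal: 96 + 100 + ? → (3,1) = 300 − 196 = 104.
Column 1 must total 300; the given cells sum to 192, so (2,1) = 108.

108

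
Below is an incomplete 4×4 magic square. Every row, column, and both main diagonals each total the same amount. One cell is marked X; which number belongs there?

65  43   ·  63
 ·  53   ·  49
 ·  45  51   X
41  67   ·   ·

Column 2 is complete and sums to 208; that is the magic constant.
From row 1, 208 − (65 + 43 + 63) gives (1,3) = 37.
From main diagonal, 208 − (65 + 53 + 51) gives (4,4) = 39.
Anti-diagonal needs 208; the known cells sum to 149, so (2,3) = 59.
Row 2 needs 208; the known cells sum to 161, so (2,1) = 47.
Row 4 needs 208; the known cells sum to 147, so (4,3) = 61.
Column 1: 65 + 47 + 41 + ? = 208, so (3,1) = 55.
Using column 4: 63 + 49 + 39 + ? → (3,4) = 208 − 151 = 57.

57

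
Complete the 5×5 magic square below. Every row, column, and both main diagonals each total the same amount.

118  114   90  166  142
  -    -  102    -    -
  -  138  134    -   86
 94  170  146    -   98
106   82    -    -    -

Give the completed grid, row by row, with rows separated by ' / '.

Row 1 is already complete: 118 + 114 + 90 + 166 + 142 = 630, so that is the magic constant.
From row 4, 630 − (94 + 170 + 146 + 98) gives (4,4) = 122.
Column 2: 114 + 138 + 170 + 82 + ? = 630, so (2,2) = 126.
Using column 3: 90 + 102 + 134 + 146 + ? → (5,3) = 630 − 472 = 158.
From main diagonal, 630 − (118 + 126 + 134 + 122) gives (5,5) = 130.
Anti-diagonal: 142 + 134 + 170 + 106 + ? = 630, so (2,4) = 78.
Row 5: 106 + 82 + 158 + 130 + ? = 630, so (5,4) = 154.
From column 4, 630 − (166 + 78 + 122 + 154) gives (3,4) = 110.
From column 5, 630 − (142 + 86 + 98 + 130) gives (2,5) = 174.
Row 2 needs 630; the known cells sum to 480, so (2,1) = 150.
Row 3: 138 + 134 + 110 + 86 + ? = 630, so (3,1) = 162.

118 114 90 166 142 / 150 126 102 78 174 / 162 138 134 110 86 / 94 170 146 122 98 / 106 82 158 154 130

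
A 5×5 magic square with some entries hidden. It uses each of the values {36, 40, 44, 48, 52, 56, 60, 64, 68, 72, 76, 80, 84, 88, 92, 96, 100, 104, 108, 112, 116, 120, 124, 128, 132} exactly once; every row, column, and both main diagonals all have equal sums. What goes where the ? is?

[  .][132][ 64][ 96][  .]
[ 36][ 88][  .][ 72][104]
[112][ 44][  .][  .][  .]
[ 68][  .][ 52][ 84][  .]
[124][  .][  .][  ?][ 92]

40

The 25 entries sum to 2100, so each line sums to 2100/5 = 420.
Row 2: 36 + 88 + 72 + 104 + ? = 420, so (2,3) = 120.
The remaining cell in column 1 is (1,1) = 420 − 340 = 80.
From main diagonal, 420 − (80 + 88 + 84 + 92) gives (3,3) = 76.
Row 1: 80 + 132 + 64 + 96 + ? = 420, so (1,5) = 48.
From column 3, 420 − (64 + 120 + 76 + 52) gives (5,3) = 108.
From anti-diagonal, 420 − (48 + 72 + 76 + 124) gives (4,2) = 100.
Row 4 needs 420; the known cells sum to 304, so (4,5) = 116.
Column 2 must total 420; the given cells sum to 364, so (5,2) = 56.
Using column 5: 48 + 104 + 116 + 92 + ? → (3,5) = 420 − 360 = 60.
From row 3, 420 − (112 + 44 + 76 + 60) gives (3,4) = 128.
Using row 5: 124 + 56 + 108 + 92 + ? → (5,4) = 420 − 380 = 40.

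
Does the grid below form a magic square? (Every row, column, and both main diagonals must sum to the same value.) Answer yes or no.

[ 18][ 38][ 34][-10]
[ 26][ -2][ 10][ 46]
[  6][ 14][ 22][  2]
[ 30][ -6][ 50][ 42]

Row 1: 18 + 38 + 34 + (-10) = 80.
Row 2: 26 + (-2) + 10 + 46 = 80.
Row 3: 6 + 14 + 22 + 2 = 44.
Row 4: 30 + (-6) + 50 + 42 = 116.
Column 1: 18 + 26 + 6 + 30 = 80.
Column 2: 38 + (-2) + 14 + (-6) = 44.
Column 3: 34 + 10 + 22 + 50 = 116.
Column 4: -10 + 46 + 2 + 42 = 80.
Main diagonal: 18 + (-2) + 22 + 42 = 80.
Anti-diagonal: -10 + 10 + 14 + 30 = 44.

No — column 3 sums to 116 but column 1 sums to 80.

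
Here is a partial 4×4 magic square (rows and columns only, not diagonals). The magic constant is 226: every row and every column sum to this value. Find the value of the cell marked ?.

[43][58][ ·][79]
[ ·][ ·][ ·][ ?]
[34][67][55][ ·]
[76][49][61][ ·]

Row 1 must total 226; the given cells sum to 180, so (1,3) = 46.
The remaining cell in row 3 is (3,4) = 226 − 156 = 70.
From row 4, 226 − (76 + 49 + 61) gives (4,4) = 40.
Column 1 must total 226; the given cells sum to 153, so (2,1) = 73.
The remaining cell in column 2 is (2,2) = 226 − 174 = 52.
Column 3 needs 226; the known cells sum to 162, so (2,3) = 64.
The remaining cell in column 4 is (2,4) = 226 − 189 = 37.

37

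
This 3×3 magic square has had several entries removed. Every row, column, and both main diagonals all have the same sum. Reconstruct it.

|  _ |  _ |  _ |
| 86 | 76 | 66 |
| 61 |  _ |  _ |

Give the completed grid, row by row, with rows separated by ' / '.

81 56 91 / 86 76 66 / 61 96 71

Row 2 is already complete: 86 + 76 + 66 = 228, so that is the magic constant.
Column 1 must total 228; the given cells sum to 147, so (1,1) = 81.
The remaining cell in main diagonal is (3,3) = 228 − 157 = 71.
Anti-diagonal needs 228; the known cells sum to 137, so (1,3) = 91.
Row 1 needs 228; the known cells sum to 172, so (1,2) = 56.
From row 3, 228 − (61 + 71) gives (3,2) = 96.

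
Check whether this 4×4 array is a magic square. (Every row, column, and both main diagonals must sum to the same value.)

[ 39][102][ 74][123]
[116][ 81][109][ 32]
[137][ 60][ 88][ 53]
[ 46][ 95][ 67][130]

Row 1: 39 + 102 + 74 + 123 = 338.
Row 2: 116 + 81 + 109 + 32 = 338.
Row 3: 137 + 60 + 88 + 53 = 338.
Row 4: 46 + 95 + 67 + 130 = 338.
Column 1: 39 + 116 + 137 + 46 = 338.
Column 2: 102 + 81 + 60 + 95 = 338.
Column 3: 74 + 109 + 88 + 67 = 338.
Column 4: 123 + 32 + 53 + 130 = 338.
Main diagonal: 39 + 81 + 88 + 130 = 338.
Anti-diagonal: 123 + 109 + 60 + 46 = 338.
All lines sum to 338.

Yes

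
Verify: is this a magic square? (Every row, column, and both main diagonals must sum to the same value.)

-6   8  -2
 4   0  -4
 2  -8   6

Row 1: -6 + 8 + (-2) = 0.
Row 2: 4 + 0 + (-4) = 0.
Row 3: 2 + (-8) + 6 = 0.
Column 1: -6 + 4 + 2 = 0.
Column 2: 8 + 0 + (-8) = 0.
Column 3: -2 + (-4) + 6 = 0.
Main diagonal: -6 + 0 + 6 = 0.
Anti-diagonal: -2 + 0 + 2 = 0.
All lines sum to 0.

Yes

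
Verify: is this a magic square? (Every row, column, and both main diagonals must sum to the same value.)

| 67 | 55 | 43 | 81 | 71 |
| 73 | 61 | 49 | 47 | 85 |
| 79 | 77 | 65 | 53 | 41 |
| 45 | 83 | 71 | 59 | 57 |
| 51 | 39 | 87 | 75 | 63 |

Row 1: 67 + 55 + 43 + 81 + 71 = 317.
Row 2: 73 + 61 + 49 + 47 + 85 = 315.
Row 3: 79 + 77 + 65 + 53 + 41 = 315.
Row 4: 45 + 83 + 71 + 59 + 57 = 315.
Row 5: 51 + 39 + 87 + 75 + 63 = 315.
Column 1: 67 + 73 + 79 + 45 + 51 = 315.
Column 2: 55 + 61 + 77 + 83 + 39 = 315.
Column 3: 43 + 49 + 65 + 71 + 87 = 315.
Column 4: 81 + 47 + 53 + 59 + 75 = 315.
Column 5: 71 + 85 + 41 + 57 + 63 = 317.
Main diagonal: 67 + 61 + 65 + 59 + 63 = 315.
Anti-diagonal: 71 + 47 + 65 + 83 + 51 = 317.

No — row 1 sums to 317 but column 2 sums to 315.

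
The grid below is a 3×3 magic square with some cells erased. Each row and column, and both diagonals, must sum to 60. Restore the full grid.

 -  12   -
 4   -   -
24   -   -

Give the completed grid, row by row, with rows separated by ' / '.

32 12 16 / 4 20 36 / 24 28 8

Column 1 must total 60; the given cells sum to 28, so (1,1) = 32.
Row 1: 32 + 12 + ? = 60, so (1,3) = 16.
Anti-diagonal must total 60; the given cells sum to 40, so (2,2) = 20.
Row 2 must total 60; the given cells sum to 24, so (2,3) = 36.
Column 2 needs 60; the known cells sum to 32, so (3,2) = 28.
Using column 3: 16 + 36 + ? → (3,3) = 60 − 52 = 8.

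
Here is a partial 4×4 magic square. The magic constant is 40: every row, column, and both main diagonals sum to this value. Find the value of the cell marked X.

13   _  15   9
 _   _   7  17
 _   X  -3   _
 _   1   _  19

From row 1, 40 − (13 + 15 + 9) gives (1,2) = 3.
The remaining cell in column 3 is (4,3) = 40 − 19 = 21.
Column 4 must total 40; the given cells sum to 45, so (3,4) = -5.
The remaining cell in main diagonal is (2,2) = 40 − 29 = 11.
From row 2, 40 − (11 + 7 + 17) gives (2,1) = 5.
Row 4 needs 40; the known cells sum to 41, so (4,1) = -1.
The remaining cell in column 1 is (3,1) = 40 − 17 = 23.
Column 2 must total 40; the given cells sum to 15, so (3,2) = 25.

25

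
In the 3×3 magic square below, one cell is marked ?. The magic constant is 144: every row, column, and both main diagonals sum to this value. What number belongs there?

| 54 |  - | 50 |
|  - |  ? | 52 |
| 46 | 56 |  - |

48

Row 1 needs 144; the known cells sum to 104, so (1,2) = 40.
Row 3 needs 144; the known cells sum to 102, so (3,3) = 42.
Column 1: 54 + 46 + ? = 144, so (2,1) = 44.
Column 2 needs 144; the known cells sum to 96, so (2,2) = 48.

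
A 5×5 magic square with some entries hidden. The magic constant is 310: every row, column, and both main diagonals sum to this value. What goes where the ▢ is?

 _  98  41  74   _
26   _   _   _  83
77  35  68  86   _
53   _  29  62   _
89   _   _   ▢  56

38

Using row 3: 77 + 35 + 68 + 86 + ? → (3,5) = 310 − 266 = 44.
Column 1: 26 + 77 + 53 + 89 + ? = 310, so (1,1) = 65.
Main diagonal must total 310; the given cells sum to 251, so (2,2) = 59.
Row 1 needs 310; the known cells sum to 278, so (1,5) = 32.
Column 5: 32 + 83 + 44 + 56 + ? = 310, so (4,5) = 95.
Row 4 must total 310; the given cells sum to 239, so (4,2) = 71.
From column 2, 310 − (98 + 59 + 35 + 71) gives (5,2) = 47.
From anti-diagonal, 310 − (32 + 68 + 71 + 89) gives (2,4) = 50.
The remaining cell in row 2 is (2,3) = 310 − 218 = 92.
Using column 3: 41 + 92 + 68 + 29 + ? → (5,3) = 310 − 230 = 80.
Column 4: 74 + 50 + 86 + 62 + ? = 310, so (5,4) = 38.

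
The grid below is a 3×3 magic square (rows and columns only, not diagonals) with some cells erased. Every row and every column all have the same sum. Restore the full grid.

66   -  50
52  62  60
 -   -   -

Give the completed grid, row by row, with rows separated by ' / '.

Row 2 is already complete: 52 + 62 + 60 = 174, so that is the magic constant.
The remaining cell in row 1 is (1,2) = 174 − 116 = 58.
From column 1, 174 − (66 + 52) gives (3,1) = 56.
Using column 2: 58 + 62 + ? → (3,2) = 174 − 120 = 54.
Column 3: 50 + 60 + ? = 174, so (3,3) = 64.

66 58 50 / 52 62 60 / 56 54 64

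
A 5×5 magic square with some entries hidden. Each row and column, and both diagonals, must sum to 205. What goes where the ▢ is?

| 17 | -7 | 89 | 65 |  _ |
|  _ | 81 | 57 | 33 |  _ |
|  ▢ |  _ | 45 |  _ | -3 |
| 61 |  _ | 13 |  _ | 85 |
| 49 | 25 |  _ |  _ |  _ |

Using row 1: 17 + (-7) + 89 + 65 + ? → (1,5) = 205 − 164 = 41.
Column 3 needs 205; the known cells sum to 204, so (5,3) = 1.
Using anti-diagonal: 41 + 33 + 45 + 49 + ? → (4,2) = 205 − 168 = 37.
From row 4, 205 − (61 + 37 + 13 + 85) gives (4,4) = 9.
From column 2, 205 − (-7 + 81 + 37 + 25) gives (3,2) = 69.
The remaining cell in main diagonal is (5,5) = 205 − 152 = 53.
The remaining cell in row 5 is (5,4) = 205 − 128 = 77.
Column 4: 65 + 33 + 9 + 77 + ? = 205, so (3,4) = 21.
Column 5: 41 + (-3) + 85 + 53 + ? = 205, so (2,5) = 29.
Row 2 must total 205; the given cells sum to 200, so (2,1) = 5.
From row 3, 205 − (69 + 45 + 21 + (-3)) gives (3,1) = 73.

73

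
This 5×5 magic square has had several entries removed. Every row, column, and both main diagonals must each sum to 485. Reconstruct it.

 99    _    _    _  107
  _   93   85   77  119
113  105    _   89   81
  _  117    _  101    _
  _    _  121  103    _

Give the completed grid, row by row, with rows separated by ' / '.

Row 2 needs 485; the known cells sum to 374, so (2,1) = 111.
The remaining cell in row 3 is (3,3) = 485 − 388 = 97.
Column 4 needs 485; the known cells sum to 370, so (1,4) = 115.
The remaining cell in main diagonal is (5,5) = 485 − 390 = 95.
Anti-diagonal must total 485; the given cells sum to 398, so (5,1) = 87.
Row 5: 87 + 121 + 103 + 95 + ? = 485, so (5,2) = 79.
From column 1, 485 − (99 + 111 + 113 + 87) gives (4,1) = 75.
Column 2 must total 485; the given cells sum to 394, so (1,2) = 91.
Column 5: 107 + 119 + 81 + 95 + ? = 485, so (4,5) = 83.
Row 1 needs 485; the known cells sum to 412, so (1,3) = 73.
From row 4, 485 − (75 + 117 + 101 + 83) gives (4,3) = 109.

99 91 73 115 107 / 111 93 85 77 119 / 113 105 97 89 81 / 75 117 109 101 83 / 87 79 121 103 95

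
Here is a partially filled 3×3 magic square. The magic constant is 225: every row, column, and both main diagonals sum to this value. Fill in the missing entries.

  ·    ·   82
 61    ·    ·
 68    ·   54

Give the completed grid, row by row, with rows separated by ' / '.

96 47 82 / 61 75 89 / 68 103 54

Row 3 must total 225; the given cells sum to 122, so (3,2) = 103.
The remaining cell in column 1 is (1,1) = 225 − 129 = 96.
Column 3: 82 + 54 + ? = 225, so (2,3) = 89.
From main diagonal, 225 − (96 + 54) gives (2,2) = 75.
From row 1, 225 − (96 + 82) gives (1,2) = 47.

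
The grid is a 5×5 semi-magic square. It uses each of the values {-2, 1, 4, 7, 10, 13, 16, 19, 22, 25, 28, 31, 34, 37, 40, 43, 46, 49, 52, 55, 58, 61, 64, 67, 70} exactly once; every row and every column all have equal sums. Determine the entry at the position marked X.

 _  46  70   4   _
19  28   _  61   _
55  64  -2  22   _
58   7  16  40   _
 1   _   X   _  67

34

The 25 entries sum to 850, so each line sums to 850/5 = 170.
Row 3 needs 170; the known cells sum to 139, so (3,5) = 31.
Row 4 needs 170; the known cells sum to 121, so (4,5) = 49.
The remaining cell in column 1 is (1,1) = 170 − 133 = 37.
Using column 2: 46 + 28 + 64 + 7 + ? → (5,2) = 170 − 145 = 25.
From column 4, 170 − (4 + 61 + 22 + 40) gives (5,4) = 43.
Row 1 must total 170; the given cells sum to 157, so (1,5) = 13.
Using row 5: 1 + 25 + 43 + 67 + ? → (5,3) = 170 − 136 = 34.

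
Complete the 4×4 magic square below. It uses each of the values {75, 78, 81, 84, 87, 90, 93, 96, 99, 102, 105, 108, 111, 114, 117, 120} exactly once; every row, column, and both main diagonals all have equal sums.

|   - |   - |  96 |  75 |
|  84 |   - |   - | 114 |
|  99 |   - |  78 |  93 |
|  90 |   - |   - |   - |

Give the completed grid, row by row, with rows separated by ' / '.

The 16 entries sum to 1560, so each line sums to 1560/4 = 390.
Row 3: 99 + 78 + 93 + ? = 390, so (3,2) = 120.
Column 1: 84 + 99 + 90 + ? = 390, so (1,1) = 117.
Column 4 must total 390; the given cells sum to 282, so (4,4) = 108.
Main diagonal needs 390; the known cells sum to 303, so (2,2) = 87.
Anti-diagonal must total 390; the given cells sum to 285, so (2,3) = 105.
Row 1 needs 390; the known cells sum to 288, so (1,2) = 102.
Column 2: 102 + 87 + 120 + ? = 390, so (4,2) = 81.
From column 3, 390 − (96 + 105 + 78) gives (4,3) = 111.

117 102 96 75 / 84 87 105 114 / 99 120 78 93 / 90 81 111 108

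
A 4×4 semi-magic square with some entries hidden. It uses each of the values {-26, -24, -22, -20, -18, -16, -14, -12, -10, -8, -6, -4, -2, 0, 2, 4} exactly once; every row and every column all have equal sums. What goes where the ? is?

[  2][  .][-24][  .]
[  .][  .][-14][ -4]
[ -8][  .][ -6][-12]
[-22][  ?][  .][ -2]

-20

The 16 entries sum to -176, so each line sums to -176/4 = -44.
Row 3 must total -44; the given cells sum to -26, so (3,2) = -18.
The remaining cell in column 1 is (2,1) = -44 − (-28) = -16.
From column 3, -44 − (-24 + (-14) + (-6)) gives (4,3) = 0.
Column 4: -4 + (-12) + (-2) + ? = -44, so (1,4) = -26.
Row 1: 2 + (-24) + (-26) + ? = -44, so (1,2) = 4.
Row 2: -16 + (-14) + (-4) + ? = -44, so (2,2) = -10.
From row 4, -44 − (-22 + 0 + (-2)) gives (4,2) = -20.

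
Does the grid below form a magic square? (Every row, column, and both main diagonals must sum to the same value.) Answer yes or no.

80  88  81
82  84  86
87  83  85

Row 1: 80 + 88 + 81 = 249.
Row 2: 82 + 84 + 86 = 252.
Row 3: 87 + 83 + 85 = 255.
Column 1: 80 + 82 + 87 = 249.
Column 2: 88 + 84 + 83 = 255.
Column 3: 81 + 86 + 85 = 252.
Main diagonal: 80 + 84 + 85 = 249.
Anti-diagonal: 81 + 84 + 87 = 252.

No — column 2 sums to 255 but main diagonal sums to 249.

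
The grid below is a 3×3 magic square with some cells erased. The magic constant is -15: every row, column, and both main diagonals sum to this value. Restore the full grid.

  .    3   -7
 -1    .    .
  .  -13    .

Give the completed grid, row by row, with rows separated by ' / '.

Row 1 needs -15; the known cells sum to -4, so (1,1) = -11.
Column 1 needs -15; the known cells sum to -12, so (3,1) = -3.
The remaining cell in column 2 is (2,2) = -15 − (-10) = -5.
Main diagonal must total -15; the given cells sum to -16, so (3,3) = 1.
Using row 2: -1 + (-5) + ? → (2,3) = -15 − (-6) = -9.

-11 3 -7 / -1 -5 -9 / -3 -13 1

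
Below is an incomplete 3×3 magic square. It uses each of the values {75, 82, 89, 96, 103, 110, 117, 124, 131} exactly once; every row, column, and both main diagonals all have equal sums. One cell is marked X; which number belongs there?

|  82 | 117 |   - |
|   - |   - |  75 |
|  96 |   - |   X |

The 9 entries sum to 927, so each line sums to 927/3 = 309.
From row 1, 309 − (82 + 117) gives (1,3) = 110.
From column 1, 309 − (82 + 96) gives (2,1) = 131.
Column 3 must total 309; the given cells sum to 185, so (3,3) = 124.

124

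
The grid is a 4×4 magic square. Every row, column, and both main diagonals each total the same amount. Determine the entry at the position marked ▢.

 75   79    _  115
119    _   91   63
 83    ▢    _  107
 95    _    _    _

71

Column 1 is complete and sums to 372; that is the magic constant.
Row 1 must total 372; the given cells sum to 269, so (1,3) = 103.
Row 2 must total 372; the given cells sum to 273, so (2,2) = 99.
Column 4 must total 372; the given cells sum to 285, so (4,4) = 87.
Main diagonal: 75 + 99 + 87 + ? = 372, so (3,3) = 111.
Anti-diagonal: 115 + 91 + 95 + ? = 372, so (3,2) = 71.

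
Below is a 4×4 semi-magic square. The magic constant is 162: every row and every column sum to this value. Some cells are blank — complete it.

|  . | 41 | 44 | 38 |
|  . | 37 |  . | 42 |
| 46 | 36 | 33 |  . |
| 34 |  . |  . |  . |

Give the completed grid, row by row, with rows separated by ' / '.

Row 1 must total 162; the given cells sum to 123, so (1,1) = 39.
Row 3: 46 + 36 + 33 + ? = 162, so (3,4) = 47.
The remaining cell in column 1 is (2,1) = 162 − 119 = 43.
Using column 2: 41 + 37 + 36 + ? → (4,2) = 162 − 114 = 48.
Column 4: 38 + 42 + 47 + ? = 162, so (4,4) = 35.
Using row 2: 43 + 37 + 42 + ? → (2,3) = 162 − 122 = 40.
Row 4 needs 162; the known cells sum to 117, so (4,3) = 45.

39 41 44 38 / 43 37 40 42 / 46 36 33 47 / 34 48 45 35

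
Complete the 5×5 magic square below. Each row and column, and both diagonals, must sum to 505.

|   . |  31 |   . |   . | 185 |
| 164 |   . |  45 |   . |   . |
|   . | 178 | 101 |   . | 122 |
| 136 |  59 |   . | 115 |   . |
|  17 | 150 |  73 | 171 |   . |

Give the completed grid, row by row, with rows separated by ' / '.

Row 5 needs 505; the known cells sum to 411, so (5,5) = 94.
Column 2 must total 505; the given cells sum to 418, so (2,2) = 87.
The remaining cell in main diagonal is (1,1) = 505 − 397 = 108.
From anti-diagonal, 505 − (185 + 101 + 59 + 17) gives (2,4) = 143.
Using row 2: 164 + 87 + 45 + 143 + ? → (2,5) = 505 − 439 = 66.
Column 1 needs 505; the known cells sum to 425, so (3,1) = 80.
Using column 5: 185 + 66 + 122 + 94 + ? → (4,5) = 505 − 467 = 38.
Row 3: 80 + 178 + 101 + 122 + ? = 505, so (3,4) = 24.
The remaining cell in row 4 is (4,3) = 505 − 348 = 157.
Column 3 must total 505; the given cells sum to 376, so (1,3) = 129.
From column 4, 505 − (143 + 24 + 115 + 171) gives (1,4) = 52.

108 31 129 52 185 / 164 87 45 143 66 / 80 178 101 24 122 / 136 59 157 115 38 / 17 150 73 171 94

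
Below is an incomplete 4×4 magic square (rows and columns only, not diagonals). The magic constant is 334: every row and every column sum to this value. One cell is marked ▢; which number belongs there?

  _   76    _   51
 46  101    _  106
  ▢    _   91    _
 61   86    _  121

116

Row 2: 46 + 101 + 106 + ? = 334, so (2,3) = 81.
Row 4: 61 + 86 + 121 + ? = 334, so (4,3) = 66.
From column 2, 334 − (76 + 101 + 86) gives (3,2) = 71.
Column 3: 81 + 91 + 66 + ? = 334, so (1,3) = 96.
Using column 4: 51 + 106 + 121 + ? → (3,4) = 334 − 278 = 56.
Row 1: 76 + 96 + 51 + ? = 334, so (1,1) = 111.
Row 3 needs 334; the known cells sum to 218, so (3,1) = 116.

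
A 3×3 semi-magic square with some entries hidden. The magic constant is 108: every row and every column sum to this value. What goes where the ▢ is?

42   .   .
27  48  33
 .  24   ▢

The remaining cell in column 1 is (3,1) = 108 − 69 = 39.
Column 2 must total 108; the given cells sum to 72, so (1,2) = 36.
From row 1, 108 − (42 + 36) gives (1,3) = 30.
Row 3 must total 108; the given cells sum to 63, so (3,3) = 45.

45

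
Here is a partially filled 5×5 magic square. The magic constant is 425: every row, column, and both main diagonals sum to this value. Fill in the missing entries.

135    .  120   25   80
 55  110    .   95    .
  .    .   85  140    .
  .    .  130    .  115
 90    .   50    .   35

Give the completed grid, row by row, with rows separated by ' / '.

135 65 120 25 80 / 55 110 40 95 125 / 100 30 85 140 70 / 45 75 130 60 115 / 90 145 50 105 35

From row 1, 425 − (135 + 120 + 25 + 80) gives (1,2) = 65.
Column 3: 120 + 85 + 130 + 50 + ? = 425, so (2,3) = 40.
Using main diagonal: 135 + 110 + 85 + 35 + ? → (4,4) = 425 − 365 = 60.
Anti-diagonal needs 425; the known cells sum to 350, so (4,2) = 75.
Row 2 must total 425; the given cells sum to 300, so (2,5) = 125.
Row 4: 75 + 130 + 60 + 115 + ? = 425, so (4,1) = 45.
Using column 1: 135 + 55 + 45 + 90 + ? → (3,1) = 425 − 325 = 100.
Column 4 needs 425; the known cells sum to 320, so (5,4) = 105.
Using column 5: 80 + 125 + 115 + 35 + ? → (3,5) = 425 − 355 = 70.
Using row 3: 100 + 85 + 140 + 70 + ? → (3,2) = 425 − 395 = 30.
Row 5 must total 425; the given cells sum to 280, so (5,2) = 145.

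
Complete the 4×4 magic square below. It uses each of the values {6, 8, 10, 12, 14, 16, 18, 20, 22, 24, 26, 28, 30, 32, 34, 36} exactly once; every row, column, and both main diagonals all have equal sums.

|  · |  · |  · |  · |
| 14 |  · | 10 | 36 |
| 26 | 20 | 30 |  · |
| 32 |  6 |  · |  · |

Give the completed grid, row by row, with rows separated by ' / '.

12 34 16 22 / 14 24 10 36 / 26 20 30 8 / 32 6 28 18

The 16 entries sum to 336, so each line sums to 336/4 = 84.
From row 2, 84 − (14 + 10 + 36) gives (2,2) = 24.
Row 3 must total 84; the given cells sum to 76, so (3,4) = 8.
Column 1 needs 84; the known cells sum to 72, so (1,1) = 12.
Column 2: 24 + 20 + 6 + ? = 84, so (1,2) = 34.
Using main diagonal: 12 + 24 + 30 + ? → (4,4) = 84 − 66 = 18.
Anti-diagonal must total 84; the given cells sum to 62, so (1,4) = 22.
Row 1: 12 + 34 + 22 + ? = 84, so (1,3) = 16.
Using row 4: 32 + 6 + 18 + ? → (4,3) = 84 − 56 = 28.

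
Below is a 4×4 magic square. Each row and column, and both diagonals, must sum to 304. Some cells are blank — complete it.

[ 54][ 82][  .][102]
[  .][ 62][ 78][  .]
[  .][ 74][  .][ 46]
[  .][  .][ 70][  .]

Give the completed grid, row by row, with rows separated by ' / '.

54 82 66 102 / 106 62 78 58 / 94 74 90 46 / 50 86 70 98

Row 1 must total 304; the given cells sum to 238, so (1,3) = 66.
From column 2, 304 − (82 + 62 + 74) gives (4,2) = 86.
From column 3, 304 − (66 + 78 + 70) gives (3,3) = 90.
Main diagonal needs 304; the known cells sum to 206, so (4,4) = 98.
Using anti-diagonal: 102 + 78 + 74 + ? → (4,1) = 304 − 254 = 50.
The remaining cell in row 3 is (3,1) = 304 − 210 = 94.
Column 1: 54 + 94 + 50 + ? = 304, so (2,1) = 106.
Column 4: 102 + 46 + 98 + ? = 304, so (2,4) = 58.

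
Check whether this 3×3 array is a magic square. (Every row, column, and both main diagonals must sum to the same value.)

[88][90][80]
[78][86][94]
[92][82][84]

Row 1: 88 + 90 + 80 = 258.
Row 2: 78 + 86 + 94 = 258.
Row 3: 92 + 82 + 84 = 258.
Column 1: 88 + 78 + 92 = 258.
Column 2: 90 + 86 + 82 = 258.
Column 3: 80 + 94 + 84 = 258.
Main diagonal: 88 + 86 + 84 = 258.
Anti-diagonal: 80 + 86 + 92 = 258.
All lines sum to 258.

Yes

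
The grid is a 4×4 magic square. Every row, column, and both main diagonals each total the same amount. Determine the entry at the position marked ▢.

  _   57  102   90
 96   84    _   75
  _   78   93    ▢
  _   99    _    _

Column 2 is complete and sums to 318; that is the magic constant.
Row 1: 57 + 102 + 90 + ? = 318, so (1,1) = 69.
Using row 2: 96 + 84 + 75 + ? → (2,3) = 318 − 255 = 63.
Column 3: 102 + 63 + 93 + ? = 318, so (4,3) = 60.
Using main diagonal: 69 + 84 + 93 + ? → (4,4) = 318 − 246 = 72.
From anti-diagonal, 318 − (90 + 63 + 78) gives (4,1) = 87.
The remaining cell in column 1 is (3,1) = 318 − 252 = 66.
Using column 4: 90 + 75 + 72 + ? → (3,4) = 318 − 237 = 81.

81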